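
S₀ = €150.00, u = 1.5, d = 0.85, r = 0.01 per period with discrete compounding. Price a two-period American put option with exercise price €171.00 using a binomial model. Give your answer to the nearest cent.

€34.89

Risk-neutral probability p = (1 + 0.01 − 0.85)/(1.5 − 0.85) = 0.1600/0.6500 = 0.2462
Terminal stock prices: S_uu = 337.5, S_ud = 191.2, S_dd = 108.4
Terminal payoffs (K − S): max(-166.5, 0) = 0, max(-20.25, 0) = 0, max(62.63, 0) = 62.63
Node u (S = 225): continuation = 1/1.01·[0.2462·0.0000 + 0.7538·0.0000] = 0.0000; exercise value = 0.0000 ≤ continuation, so V_u = 0.0000
Node d (S = 127.5): continuation = 1/1.01·[0.2462·0.0000 + 0.7538·62.6250] = 46.7422; exercise value = 43.5000 ≤ continuation, so V_d = 46.7422
Node 0 (S = 150): continuation = 1/1.01·[0.2462·0.0000 + 0.7538·46.7422] = 34.8875; exercise value = 21.0000 ≤ continuation, so V_0 = 34.8875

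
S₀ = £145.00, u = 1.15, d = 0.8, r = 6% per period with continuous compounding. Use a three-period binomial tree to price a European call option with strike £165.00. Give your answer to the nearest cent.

Risk-neutral probability p = (e^0.06 − 0.8)/(1.15 − 0.8) = 0.2618/0.3500 = 0.7481
Terminal stock prices: S_uuu = 220.5, S_uud = 153.4, S_udd = 106.7, S_ddd = 74.24
Terminal payoffs (S − K): max(55.53, 0) = 55.53, max(-11.59, 0) = 0, max(-58.28, 0) = 0, max(-90.76, 0) = 0
Node uu (S = 191.8): V_uu = e^(−0.06)·[0.7481·55.5269 + 0.2519·0.0000] = 39.1208
Node ud (S = 133.4): V_ud = e^(−0.06)·[0.7481·0.0000 + 0.2519·0.0000] = 0.0000
Node dd (S = 92.8): V_dd = e^(−0.06)·[0.7481·0.0000 + 0.2519·0.0000] = 0.0000
Node u (S = 166.8): V_u = e^(−0.06)·[0.7481·39.1208 + 0.2519·0.0000] = 27.5621
Node d (S = 116): V_d = e^(−0.06)·[0.7481·0.0000 + 0.2519·0.0000] = 0.0000
Node 0 (S = 145): V_0 = e^(−0.06)·[0.7481·27.5621 + 0.2519·0.0000] = 19.4186

£19.42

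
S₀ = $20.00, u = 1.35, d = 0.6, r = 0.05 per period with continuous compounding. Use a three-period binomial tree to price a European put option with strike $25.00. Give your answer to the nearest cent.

Risk-neutral probability p = (e^0.05 − 0.6)/(1.35 − 0.6) = 0.4513/0.7500 = 0.6017
Terminal stock prices: S_uuu = 49.21, S_uud = 21.87, S_udd = 9.72, S_ddd = 4.32
Terminal payoffs (K − S): max(-24.21, 0) = 0, max(3.13, 0) = 3.13, max(15.28, 0) = 15.28, max(20.68, 0) = 20.68
Node uu (S = 36.45): V_uu = e^(−0.05)·[0.6017·0.0000 + 0.3983·3.1300] = 1.1859
Node ud (S = 16.2): V_ud = e^(−0.05)·[0.6017·3.1300 + 0.3983·15.2800] = 7.5807
Node dd (S = 7.2): V_dd = e^(−0.05)·[0.6017·15.2800 + 0.3983·20.6800] = 16.5807
Node u (S = 27): V_u = e^(−0.05)·[0.6017·1.1859 + 0.3983·7.5807] = 3.5509
Node d (S = 12): V_d = e^(−0.05)·[0.6017·7.5807 + 0.3983·16.5807] = 10.6209
Node 0 (S = 20): V_0 = e^(−0.05)·[0.6017·3.5509 + 0.3983·10.6209] = 6.0564

$6.06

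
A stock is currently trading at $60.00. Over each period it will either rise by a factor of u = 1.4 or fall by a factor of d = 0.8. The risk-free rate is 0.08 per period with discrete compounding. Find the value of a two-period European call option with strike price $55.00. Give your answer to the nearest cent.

Risk-neutral probability p = (1 + 0.08 − 0.8)/(1.4 − 0.8) = 0.2800/0.6000 = 0.4667
Terminal stock prices: S_uu = 117.6, S_ud = 67.2, S_dd = 38.4
Terminal payoffs (S − K): max(62.6, 0) = 62.6, max(12.2, 0) = 12.2, max(-16.6, 0) = 0
Node u (S = 84): V_u = 1/1.08·[0.4667·62.6000 + 0.5333·12.2000] = 33.0741
Node d (S = 48): V_d = 1/1.08·[0.4667·12.2000 + 0.5333·0.0000] = 5.2716
Node 0 (S = 60): V_0 = 1/1.08·[0.4667·33.0741 + 0.5333·5.2716] = 16.8945

$16.89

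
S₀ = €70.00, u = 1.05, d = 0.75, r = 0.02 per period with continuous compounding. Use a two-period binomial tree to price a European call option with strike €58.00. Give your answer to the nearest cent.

Risk-neutral probability p = (e^0.02 − 0.75)/(1.05 − 0.75) = 0.2702/0.3000 = 0.9007
Terminal stock prices: S_uu = 77.17, S_ud = 55.12, S_dd = 39.38
Terminal payoffs (S − K): max(19.17, 0) = 19.17, max(-2.875, 0) = 0, max(-18.62, 0) = 0
Node u (S = 73.5): V_u = e^(−0.02)·[0.9007·19.1750 + 0.0993·0.0000] = 16.9284
Node d (S = 52.5): V_d = e^(−0.02)·[0.9007·0.0000 + 0.0993·0.0000] = 0.0000
Node 0 (S = 70): V_0 = e^(−0.02)·[0.9007·16.9284 + 0.0993·0.0000] = 14.9450

€14.95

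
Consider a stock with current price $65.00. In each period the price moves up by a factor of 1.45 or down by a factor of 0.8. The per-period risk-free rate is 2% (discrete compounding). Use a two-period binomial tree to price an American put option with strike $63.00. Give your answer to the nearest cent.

$9.00

Risk-neutral probability p = (1 + 0.02 − 0.8)/(1.45 − 0.8) = 0.2200/0.6500 = 0.3385
Terminal stock prices: S_uu = 136.7, S_ud = 75.4, S_dd = 41.6
Terminal payoffs (K − S): max(-73.66, 0) = 0, max(-12.4, 0) = 0, max(21.4, 0) = 21.4
Node u (S = 94.25): continuation = 1/1.02·[0.3385·0.0000 + 0.6615·0.0000] = 0.0000; exercise value = 0.0000 ≤ continuation, so V_u = 0.0000
Node d (S = 52): continuation = 1/1.02·[0.3385·0.0000 + 0.6615·21.4000] = 13.8793; exercise value = 11.0000 ≤ continuation, so V_d = 13.8793
Node 0 (S = 65): continuation = 1/1.02·[0.3385·0.0000 + 0.6615·13.8793] = 9.0017; exercise value = 0.0000 ≤ continuation, so V_0 = 9.0017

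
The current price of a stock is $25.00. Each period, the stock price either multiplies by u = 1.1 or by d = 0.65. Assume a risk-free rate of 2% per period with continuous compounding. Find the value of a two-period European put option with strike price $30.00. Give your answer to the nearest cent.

$3.99

Risk-neutral probability p = (e^0.02 − 0.65)/(1.1 − 0.65) = 0.3702/0.4500 = 0.8227
Terminal stock prices: S_uu = 30.25, S_ud = 17.88, S_dd = 10.56
Terminal payoffs (K − S): max(-0.25, 0) = 0, max(12.12, 0) = 12.12, max(19.44, 0) = 19.44
Node u (S = 27.5): V_u = e^(−0.02)·[0.8227·0.0000 + 0.1773·12.1250] = 2.1076
Node d (S = 16.25): V_d = e^(−0.02)·[0.8227·12.1250 + 0.1773·19.4375] = 13.1560
Node 0 (S = 25): V_0 = e^(−0.02)·[0.8227·2.1076 + 0.1773·13.1560] = 3.9862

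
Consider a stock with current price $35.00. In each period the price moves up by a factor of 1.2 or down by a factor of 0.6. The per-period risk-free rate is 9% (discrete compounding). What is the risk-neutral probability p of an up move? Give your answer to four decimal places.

Risk-neutral probability p = (1 + 0.09 − 0.6)/(1.2 − 0.6) = 0.4900/0.6000 = 0.8167

p = 0.8167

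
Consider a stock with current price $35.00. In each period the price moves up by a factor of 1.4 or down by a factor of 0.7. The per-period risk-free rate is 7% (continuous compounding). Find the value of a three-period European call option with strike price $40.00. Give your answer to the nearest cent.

Risk-neutral probability p = (e^0.07 − 0.7)/(1.4 − 0.7) = 0.3725/0.7000 = 0.5322
Terminal stock prices: S_uuu = 96.04, S_uud = 48.02, S_udd = 24.01, S_ddd = 12
Terminal payoffs (S − K): max(56.04, 0) = 56.04, max(8.02, 0) = 8.02, max(-15.99, 0) = 0, max(-28, 0) = 0
Node uu (S = 68.6): V_uu = e^(−0.07)·[0.5322·56.0400 + 0.4678·8.0200] = 31.3042
Node ud (S = 34.3): V_ud = e^(−0.07)·[0.5322·8.0200 + 0.4678·0.0000] = 3.9793
Node dd (S = 17.15): V_dd = e^(−0.07)·[0.5322·0.0000 + 0.4678·0.0000] = 0.0000
Node u (S = 49): V_u = e^(−0.07)·[0.5322·31.3042 + 0.4678·3.9793] = 17.2683
Node d (S = 24.5): V_d = e^(−0.07)·[0.5322·3.9793 + 0.4678·0.0000] = 1.9745
Node 0 (S = 35): V_0 = e^(−0.07)·[0.5322·17.2683 + 0.4678·1.9745] = 9.4294

$9.43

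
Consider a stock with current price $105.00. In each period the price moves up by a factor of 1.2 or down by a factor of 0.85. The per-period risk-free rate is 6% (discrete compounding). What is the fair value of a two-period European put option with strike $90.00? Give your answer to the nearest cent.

$2.01

Risk-neutral probability p = (1 + 0.06 − 0.85)/(1.2 − 0.85) = 0.2100/0.3500 = 0.6000
Terminal stock prices: S_uu = 151.2, S_ud = 107.1, S_dd = 75.86
Terminal payoffs (K − S): max(-61.2, 0) = 0, max(-17.1, 0) = 0, max(14.14, 0) = 14.14
Node u (S = 126): V_u = 1/1.06·[0.6000·0.0000 + 0.4000·0.0000] = 0.0000
Node d (S = 89.25): V_d = 1/1.06·[0.6000·0.0000 + 0.4000·14.1375] = 5.3349
Node 0 (S = 105): V_0 = 1/1.06·[0.6000·0.0000 + 0.4000·5.3349] = 2.0132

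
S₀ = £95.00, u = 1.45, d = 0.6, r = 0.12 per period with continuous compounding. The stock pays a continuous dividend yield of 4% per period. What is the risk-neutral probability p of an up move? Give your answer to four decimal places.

Per-period risk-free factor R = e^0.12 = 1.1275; dividend-adjusted growth = e^(0.12−0.04) = 1.0833.
Risk-neutral probability p = (1.0833 − 0.6)/(1.45 − 0.6) = 0.4833/0.8500 = 0.5686

p = 0.5686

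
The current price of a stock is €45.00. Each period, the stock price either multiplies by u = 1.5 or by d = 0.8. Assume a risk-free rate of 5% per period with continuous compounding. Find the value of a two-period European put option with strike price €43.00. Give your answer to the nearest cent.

Risk-neutral probability p = (e^0.05 − 0.8)/(1.5 − 0.8) = 0.2513/0.7000 = 0.3590
Terminal stock prices: S_uu = 101.2, S_ud = 54, S_dd = 28.8
Terminal payoffs (K − S): max(-58.25, 0) = 0, max(-11, 0) = 0, max(14.2, 0) = 14.2
Node u (S = 67.5): V_u = e^(−0.05)·[0.3590·0.0000 + 0.6410·0.0000] = 0.0000
Node d (S = 36): V_d = e^(−0.05)·[0.3590·0.0000 + 0.6410·14.2000] = 8.6588
Node 0 (S = 45): V_0 = e^(−0.05)·[0.3590·0.0000 + 0.6410·8.6588] = 5.2800

€5.28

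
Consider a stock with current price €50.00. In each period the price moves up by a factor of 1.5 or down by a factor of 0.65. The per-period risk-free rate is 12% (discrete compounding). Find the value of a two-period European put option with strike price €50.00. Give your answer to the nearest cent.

Risk-neutral probability p = (1 + 0.12 − 0.65)/(1.5 − 0.65) = 0.4700/0.8500 = 0.5529
Terminal stock prices: S_uu = 112.5, S_ud = 48.75, S_dd = 21.13
Terminal payoffs (K − S): max(-62.5, 0) = 0, max(1.25, 0) = 1.25, max(28.87, 0) = 28.87
Node u (S = 75): V_u = 1/1.12·[0.5529·0.0000 + 0.4471·1.2500] = 0.4989
Node d (S = 32.5): V_d = 1/1.12·[0.5529·1.2500 + 0.4471·28.8750] = 12.1429
Node 0 (S = 50): V_0 = 1/1.12·[0.5529·0.4989 + 0.4471·12.1429] = 5.0933

€5.09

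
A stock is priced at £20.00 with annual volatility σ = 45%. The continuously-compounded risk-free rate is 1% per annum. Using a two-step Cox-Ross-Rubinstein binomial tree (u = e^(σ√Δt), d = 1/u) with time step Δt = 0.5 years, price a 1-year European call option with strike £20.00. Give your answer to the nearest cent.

CRR parameters: u = e^(σ√Δt) = e^(0.45·√0.5) = 1.3746, d = 1/u = 0.7275
Per-period rate: rΔt = 0.01·0.5 = 0.005, so R = e^0.005 = 1.0050
Risk-neutral probability p = (e^0.005 − 0.7275)/(1.3746 − 0.7275) = 0.2776/0.6472 = 0.4289
Terminal stock prices: S_uu = 37.79, S_ud = 20, S_dd = 10.58
Terminal payoffs (S − K): max(17.79, 0) = 17.79, max(0, 0) = 0, max(-9.416, 0) = 0
Node u (S = 27.49): V_u = e^(−0.005)·[0.4289·17.7932 + 0.5711·0.0000] = 7.5927
Node d (S = 14.55): V_d = e^(−0.005)·[0.4289·0.0000 + 0.5711·0.0000] = 0.0000
Node 0 (S = 20): V_0 = e^(−0.005)·[0.4289·7.5927 + 0.5711·0.0000] = 3.2400

£3.24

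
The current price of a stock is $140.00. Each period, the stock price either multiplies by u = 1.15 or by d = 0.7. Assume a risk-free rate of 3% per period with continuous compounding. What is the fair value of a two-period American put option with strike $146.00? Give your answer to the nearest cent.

Risk-neutral probability p = (e^0.03 − 0.7)/(1.15 − 0.7) = 0.3305/0.4500 = 0.7343
Terminal stock prices: S_uu = 185.1, S_ud = 112.7, S_dd = 68.6
Terminal payoffs (K − S): max(-39.15, 0) = 0, max(33.3, 0) = 33.3, max(77.4, 0) = 77.4
Node u (S = 161): continuation = e^(−0.03)·[0.7343·0.0000 + 0.2657·33.3000] = 8.5849; exercise value = 0.0000 ≤ continuation, so V_u = 8.5849
Node d (S = 98): continuation = e^(−0.03)·[0.7343·33.3000 + 0.2657·77.4000] = 43.6850; exercise value = 48.0000 > continuation, so V_d = 48.0000 (exercise)
Node 0 (S = 140): continuation = e^(−0.03)·[0.7343·8.5849 + 0.2657·48.0000] = 18.4926; exercise value = 6.0000 ≤ continuation, so V_0 = 18.4926

$18.49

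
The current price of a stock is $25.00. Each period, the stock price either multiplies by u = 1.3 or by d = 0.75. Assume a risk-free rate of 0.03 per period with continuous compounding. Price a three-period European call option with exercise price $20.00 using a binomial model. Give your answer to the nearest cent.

$8.32

Risk-neutral probability p = (e^0.03 − 0.75)/(1.3 − 0.75) = 0.2805/0.5500 = 0.5099
Terminal stock prices: S_uuu = 54.93, S_uud = 31.69, S_udd = 18.28, S_ddd = 10.55
Terminal payoffs (S − K): max(34.93, 0) = 34.93, max(11.69, 0) = 11.69, max(-1.719, 0) = 0, max(-9.453, 0) = 0
Node uu (S = 42.25): V_uu = e^(−0.03)·[0.5099·34.9250 + 0.4901·11.6875] = 22.8411
Node ud (S = 24.38): V_ud = e^(−0.03)·[0.5099·11.6875 + 0.4901·0.0000] = 5.7835
Node dd (S = 14.06): V_dd = e^(−0.03)·[0.5099·0.0000 + 0.4901·0.0000] = 0.0000
Node u (S = 32.5): V_u = e^(−0.03)·[0.5099·22.8411 + 0.4901·5.7835] = 14.0535
Node d (S = 18.75): V_d = e^(−0.03)·[0.5099·5.7835 + 0.4901·0.0000] = 2.8620
Node 0 (S = 25): V_0 = e^(−0.03)·[0.5099·14.0535 + 0.4901·2.8620] = 8.3155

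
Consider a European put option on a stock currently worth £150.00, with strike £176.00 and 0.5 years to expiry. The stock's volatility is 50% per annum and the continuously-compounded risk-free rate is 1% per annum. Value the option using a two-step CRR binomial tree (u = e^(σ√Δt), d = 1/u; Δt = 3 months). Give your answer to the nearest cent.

£39.03

CRR parameters: u = e^(σ√Δt) = e^(0.5·√0.25) = 1.2840, d = 1/u = 0.7788
Per-period rate: rΔt = 0.01·0.25 = 0.0025, so R = e^0.0025 = 1.0025
Risk-neutral probability p = (e^0.0025 − 0.7788)/(1.2840 − 0.7788) = 0.2237/0.5052 = 0.4428
Terminal stock prices: S_uu = 247.3, S_ud = 150, S_dd = 90.98
Terminal payoffs (K − S): max(-71.31, 0) = 0, max(26, 0) = 26, max(85.02, 0) = 85.02
Node u (S = 192.6): V_u = e^(−0.0025)·[0.4428·0.0000 + 0.5572·26.0000] = 14.4516
Node d (S = 116.8): V_d = e^(−0.0025)·[0.4428·26.0000 + 0.5572·85.0204] = 58.7404
Node 0 (S = 150): V_0 = e^(−0.0025)·[0.4428·14.4516 + 0.5572·58.7404] = 39.0326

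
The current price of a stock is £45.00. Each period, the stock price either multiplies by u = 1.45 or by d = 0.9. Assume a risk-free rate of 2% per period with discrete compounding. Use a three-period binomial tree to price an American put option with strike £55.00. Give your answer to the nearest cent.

£11.44

Risk-neutral probability p = (1 + 0.02 − 0.9)/(1.45 − 0.9) = 0.1200/0.5500 = 0.2182
Terminal stock prices: S_uuu = 137.2, S_uud = 85.15, S_udd = 52.85, S_ddd = 32.81
Terminal payoffs (K − S): max(-82.19, 0) = 0, max(-30.15, 0) = 0, max(2.147, 0) = 2.147, max(22.19, 0) = 22.19
Node uu (S = 94.61): continuation = 1/1.02·[0.2182·0.0000 + 0.7818·0.0000] = 0.0000; exercise value = 0.0000 ≤ continuation, so V_uu = 0.0000
Node ud (S = 58.73): continuation = 1/1.02·[0.2182·0.0000 + 0.7818·2.1475] = 1.6460; exercise value = 0.0000 ≤ continuation, so V_ud = 1.6460
Node dd (S = 36.45): continuation = 1/1.02·[0.2182·2.1475 + 0.7818·22.1950] = 17.4716; exercise value = 18.5500 > continuation, so V_dd = 18.5500 (exercise)
Node u (S = 65.25): continuation = 1/1.02·[0.2182·0.0000 + 0.7818·1.6460] = 1.2617; exercise value = 0.0000 ≤ continuation, so V_u = 1.2617
Node d (S = 40.5): continuation = 1/1.02·[0.2182·1.6460 + 0.7818·18.5500] = 14.5705; exercise value = 14.5000 ≤ continuation, so V_d = 14.5705
Node 0 (S = 45): continuation = 1/1.02·[0.2182·1.2617 + 0.7818·14.5705] = 11.4380; exercise value = 10.0000 ≤ continuation, so V_0 = 11.4380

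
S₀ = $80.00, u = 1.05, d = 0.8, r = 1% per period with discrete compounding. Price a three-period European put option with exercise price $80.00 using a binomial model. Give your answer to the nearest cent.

Risk-neutral probability p = (1 + 0.01 − 0.8)/(1.05 − 0.8) = 0.2100/0.2500 = 0.8400
Terminal stock prices: S_uuu = 92.61, S_uud = 70.56, S_udd = 53.76, S_ddd = 40.96
Terminal payoffs (K − S): max(-12.61, 0) = 0, max(9.44, 0) = 9.44, max(26.24, 0) = 26.24, max(39.04, 0) = 39.04
Node uu (S = 88.2): V_uu = 1/1.01·[0.8400·0.0000 + 0.1600·9.4400] = 1.4954
Node ud (S = 67.2): V_ud = 1/1.01·[0.8400·9.4400 + 0.1600·26.2400] = 12.0079
Node dd (S = 51.2): V_dd = 1/1.01·[0.8400·26.2400 + 0.1600·39.0400] = 28.0079
Node u (S = 84): V_u = 1/1.01·[0.8400·1.4954 + 0.1600·12.0079] = 3.1460
Node d (S = 64): V_d = 1/1.01·[0.8400·12.0079 + 0.1600·28.0079] = 14.4237
Node 0 (S = 80): V_0 = 1/1.01·[0.8400·3.1460 + 0.1600·14.4237] = 4.9014

$4.90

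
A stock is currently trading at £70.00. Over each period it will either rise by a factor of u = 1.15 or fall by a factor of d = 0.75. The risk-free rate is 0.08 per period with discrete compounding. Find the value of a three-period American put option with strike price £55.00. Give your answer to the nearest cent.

Risk-neutral probability p = (1 + 0.08 − 0.75)/(1.15 − 0.75) = 0.3300/0.4000 = 0.8250
Terminal stock prices: S_uuu = 106.5, S_uud = 69.43, S_udd = 45.28, S_ddd = 29.53
Terminal payoffs (K − S): max(-51.46, 0) = 0, max(-14.43, 0) = 0, max(9.719, 0) = 9.719, max(25.47, 0) = 25.47
Node uu (S = 92.57): continuation = 1/1.08·[0.8250·0.0000 + 0.1750·0.0000] = 0.0000; exercise value = 0.0000 ≤ continuation, so V_uu = 0.0000
Node ud (S = 60.38): continuation = 1/1.08·[0.8250·0.0000 + 0.1750·9.7188] = 1.5748; exercise value = 0.0000 ≤ continuation, so V_ud = 1.5748
Node dd (S = 39.38): continuation = 1/1.08·[0.8250·9.7188 + 0.1750·25.4688] = 11.5509; exercise value = 15.6250 > continuation, so V_dd = 15.6250 (exercise)
Node u (S = 80.5): continuation = 1/1.08·[0.8250·0.0000 + 0.1750·1.5748] = 0.2552; exercise value = 0.0000 ≤ continuation, so V_u = 0.2552
Node d (S = 52.5): continuation = 1/1.08·[0.8250·1.5748 + 0.1750·15.6250] = 3.7348; exercise value = 2.5000 ≤ continuation, so V_d = 3.7348
Node 0 (S = 70): continuation = 1/1.08·[0.8250·0.2552 + 0.1750·3.7348] = 0.8001; exercise value = 0.0000 ≤ continuation, so V_0 = 0.8001

£0.80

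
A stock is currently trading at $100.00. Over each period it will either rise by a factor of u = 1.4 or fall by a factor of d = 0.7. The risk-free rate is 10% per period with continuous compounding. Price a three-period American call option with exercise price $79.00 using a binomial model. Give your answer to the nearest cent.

Risk-neutral probability p = (e^0.1 − 0.7)/(1.4 − 0.7) = 0.4052/0.7000 = 0.5788
Terminal stock prices: S_uuu = 274.4, S_uud = 137.2, S_udd = 68.6, S_ddd = 34.3
Terminal payoffs (S − K): max(195.4, 0) = 195.4, max(58.2, 0) = 58.2, max(-10.4, 0) = 0, max(-44.7, 0) = 0
Node uu (S = 196): continuation = e^(−0.1)·[0.5788·195.4000 + 0.4212·58.2000] = 124.5178; exercise value = 117.0000 ≤ continuation, so V_uu = 124.5178
Node ud (S = 98): continuation = e^(−0.1)·[0.5788·58.2000 + 0.4212·0.0000] = 30.4813; exercise value = 19.0000 ≤ continuation, so V_ud = 30.4813
Node dd (S = 49): continuation = e^(−0.1)·[0.5788·0.0000 + 0.4212·0.0000] = 0.0000; exercise value = 0.0000 ≤ continuation, so V_dd = 0.0000
Node u (S = 140): continuation = e^(−0.1)·[0.5788·124.5178 + 0.4212·30.4813] = 76.8308; exercise value = 61.0000 ≤ continuation, so V_u = 76.8308
Node d (S = 70): continuation = e^(−0.1)·[0.5788·30.4813 + 0.4212·0.0000] = 15.9641; exercise value = 0.0000 ≤ continuation, so V_d = 15.9641
Node 0 (S = 100): continuation = e^(−0.1)·[0.5788·76.8308 + 0.4212·15.9641] = 46.3229; exercise value = 21.0000 ≤ continuation, so V_0 = 46.3229

$46.32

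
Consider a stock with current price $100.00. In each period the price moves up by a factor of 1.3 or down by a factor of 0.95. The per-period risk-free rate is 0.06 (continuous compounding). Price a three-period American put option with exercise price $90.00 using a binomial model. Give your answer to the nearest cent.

Risk-neutral probability p = (e^0.06 − 0.95)/(1.3 − 0.95) = 0.1118/0.3500 = 0.3195
Terminal stock prices: S_uuu = 219.7, S_uud = 160.6, S_udd = 117.3, S_ddd = 85.74
Terminal payoffs (K − S): max(-129.7, 0) = 0, max(-70.55, 0) = 0, max(-27.33, 0) = 0, max(4.263, 0) = 4.263
Node uu (S = 169): continuation = e^(−0.06)·[0.3195·0.0000 + 0.6805·0.0000] = 0.0000; exercise value = 0.0000 ≤ continuation, so V_uu = 0.0000
Node ud (S = 123.5): continuation = e^(−0.06)·[0.3195·0.0000 + 0.6805·0.0000] = 0.0000; exercise value = 0.0000 ≤ continuation, so V_ud = 0.0000
Node dd (S = 90.25): continuation = e^(−0.06)·[0.3195·0.0000 + 0.6805·4.2625] = 2.7316; exercise value = 0.0000 ≤ continuation, so V_dd = 2.7316
Node u (S = 130): continuation = e^(−0.06)·[0.3195·0.0000 + 0.6805·0.0000] = 0.0000; exercise value = 0.0000 ≤ continuation, so V_u = 0.0000
Node d (S = 95): continuation = e^(−0.06)·[0.3195·0.0000 + 0.6805·2.7316] = 1.7505; exercise value = 0.0000 ≤ continuation, so V_d = 1.7505
Node 0 (S = 100): continuation = e^(−0.06)·[0.3195·0.0000 + 0.6805·1.7505] = 1.1218; exercise value = 0.0000 ≤ continuation, so V_0 = 1.1218

$1.12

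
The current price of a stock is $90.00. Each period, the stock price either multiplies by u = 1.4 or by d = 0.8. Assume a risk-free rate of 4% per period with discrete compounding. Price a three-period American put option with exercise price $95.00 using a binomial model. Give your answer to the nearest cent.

$16.12

Risk-neutral probability p = (1 + 0.04 − 0.8)/(1.4 − 0.8) = 0.2400/0.6000 = 0.4000
Terminal stock prices: S_uuu = 247, S_uud = 141.1, S_udd = 80.64, S_ddd = 46.08
Terminal payoffs (K − S): max(-152, 0) = 0, max(-46.12, 0) = 0, max(14.36, 0) = 14.36, max(48.92, 0) = 48.92
Node uu (S = 176.4): continuation = 1/1.04·[0.4000·0.0000 + 0.6000·0.0000] = 0.0000; exercise value = 0.0000 ≤ continuation, so V_uu = 0.0000
Node ud (S = 100.8): continuation = 1/1.04·[0.4000·0.0000 + 0.6000·14.3600] = 8.2846; exercise value = 0.0000 ≤ continuation, so V_ud = 8.2846
Node dd (S = 57.6): continuation = 1/1.04·[0.4000·14.3600 + 0.6000·48.9200] = 33.7462; exercise value = 37.4000 > continuation, so V_dd = 37.4000 (exercise)
Node u (S = 126): continuation = 1/1.04·[0.4000·0.0000 + 0.6000·8.2846] = 4.7796; exercise value = 0.0000 ≤ continuation, so V_u = 4.7796
Node d (S = 72): continuation = 1/1.04·[0.4000·8.2846 + 0.6000·37.4000] = 24.7633; exercise value = 23.0000 ≤ continuation, so V_d = 24.7633
Node 0 (S = 90): continuation = 1/1.04·[0.4000·4.7796 + 0.6000·24.7633] = 16.1248; exercise value = 5.0000 ≤ continuation, so V_0 = 16.1248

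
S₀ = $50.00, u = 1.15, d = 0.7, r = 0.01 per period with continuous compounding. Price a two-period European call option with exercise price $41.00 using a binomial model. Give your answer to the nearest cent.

$11.69

Risk-neutral probability p = (e^0.01 − 0.7)/(1.15 − 0.7) = 0.3101/0.4500 = 0.6890
Terminal stock prices: S_uu = 66.12, S_ud = 40.25, S_dd = 24.5
Terminal payoffs (S − K): max(25.12, 0) = 25.12, max(-0.75, 0) = 0, max(-16.5, 0) = 0
Node u (S = 57.5): V_u = e^(−0.01)·[0.6890·25.1250 + 0.3110·0.0000] = 17.1389
Node d (S = 35): V_d = e^(−0.01)·[0.6890·0.0000 + 0.3110·0.0000] = 0.0000
Node 0 (S = 50): V_0 = e^(−0.01)·[0.6890·17.1389 + 0.3110·0.0000] = 11.6912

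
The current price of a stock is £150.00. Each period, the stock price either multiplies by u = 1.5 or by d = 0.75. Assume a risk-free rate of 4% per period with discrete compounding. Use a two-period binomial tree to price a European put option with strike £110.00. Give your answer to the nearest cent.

£8.91

Risk-neutral probability p = (1 + 0.04 − 0.75)/(1.5 − 0.75) = 0.2900/0.7500 = 0.3867
Terminal stock prices: S_uu = 337.5, S_ud = 168.8, S_dd = 84.38
Terminal payoffs (K − S): max(-227.5, 0) = 0, max(-58.75, 0) = 0, max(25.62, 0) = 25.62
Node u (S = 225): V_u = 1/1.04·[0.3867·0.0000 + 0.6133·0.0000] = 0.0000
Node d (S = 112.5): V_d = 1/1.04·[0.3867·0.0000 + 0.6133·25.6250] = 15.1122
Node 0 (S = 150): V_0 = 1/1.04·[0.3867·0.0000 + 0.6133·15.1122] = 8.9123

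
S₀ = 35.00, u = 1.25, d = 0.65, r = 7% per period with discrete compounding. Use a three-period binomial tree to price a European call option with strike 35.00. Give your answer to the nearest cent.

9.54

Risk-neutral probability p = (1 + 0.07 − 0.65)/(1.25 − 0.65) = 0.4200/0.6000 = 0.7000
Terminal stock prices: S_uuu = 68.36, S_uud = 35.55, S_udd = 18.48, S_ddd = 9.612
Terminal payoffs (S − K): max(33.36, 0) = 33.36, max(0.5469, 0) = 0.5469, max(-16.52, 0) = 0, max(-25.39, 0) = 0
Node uu (S = 54.69): V_uu = 1/1.07·[0.7000·33.3594 + 0.3000·0.5469] = 21.9772
Node ud (S = 28.44): V_ud = 1/1.07·[0.7000·0.5469 + 0.3000·0.0000] = 0.3578
Node dd (S = 14.79): V_dd = 1/1.07·[0.7000·0.0000 + 0.3000·0.0000] = 0.0000
Node u (S = 43.75): V_u = 1/1.07·[0.7000·21.9772 + 0.3000·0.3578] = 14.4779
Node d (S = 22.75): V_d = 1/1.07·[0.7000·0.3578 + 0.3000·0.0000] = 0.2341
Node 0 (S = 35): V_0 = 1/1.07·[0.7000·14.4779 + 0.3000·0.2341] = 9.5372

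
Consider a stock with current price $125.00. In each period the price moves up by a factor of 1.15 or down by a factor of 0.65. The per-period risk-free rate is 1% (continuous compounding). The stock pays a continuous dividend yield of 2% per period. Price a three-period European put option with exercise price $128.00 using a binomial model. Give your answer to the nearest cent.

Per-period risk-free factor R = e^0.01 = 1.0101; dividend-adjusted growth = e^(0.01−0.02) = 0.9900.
Risk-neutral probability p = (0.9900 − 0.65)/(1.15 − 0.65) = 0.3400/0.5000 = 0.6801
Terminal stock prices: S_uuu = 190.1, S_uud = 107.5, S_udd = 60.73, S_ddd = 34.33
Terminal payoffs (K − S): max(-62.11, 0) = 0, max(20.55, 0) = 20.55, max(67.27, 0) = 67.27, max(93.67, 0) = 93.67
Node uu (S = 165.3): V_uu = e^(−0.01)·[0.6801·0.0000 + 0.3199·20.5469] = 6.5076
Node ud (S = 93.44): V_ud = e^(−0.01)·[0.6801·20.5469 + 0.3199·67.2656] = 35.1391
Node dd (S = 52.81): V_dd = e^(−0.01)·[0.6801·67.2656 + 0.3199·93.6719] = 74.9596
Node u (S = 143.8): V_u = e^(−0.01)·[0.6801·6.5076 + 0.3199·35.1391] = 15.5109
Node d (S = 81.25): V_d = e^(−0.01)·[0.6801·35.1391 + 0.3199·74.9596] = 47.4013
Node 0 (S = 125): V_0 = e^(−0.01)·[0.6801·15.5109 + 0.3199·47.4013] = 25.4568

$25.46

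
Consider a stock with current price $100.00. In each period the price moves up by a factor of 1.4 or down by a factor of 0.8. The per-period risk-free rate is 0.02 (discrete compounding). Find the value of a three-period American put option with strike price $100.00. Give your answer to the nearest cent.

Risk-neutral probability p = (1 + 0.02 − 0.8)/(1.4 − 0.8) = 0.2200/0.6000 = 0.3667
Terminal stock prices: S_uuu = 274.4, S_uud = 156.8, S_udd = 89.6, S_ddd = 51.2
Terminal payoffs (K − S): max(-174.4, 0) = 0, max(-56.8, 0) = 0, max(10.4, 0) = 10.4, max(48.8, 0) = 48.8
Node uu (S = 196): continuation = 1/1.02·[0.3667·0.0000 + 0.6333·0.0000] = 0.0000; exercise value = 0.0000 ≤ continuation, so V_uu = 0.0000
Node ud (S = 112): continuation = 1/1.02·[0.3667·0.0000 + 0.6333·10.4000] = 6.4575; exercise value = 0.0000 ≤ continuation, so V_ud = 6.4575
Node dd (S = 64): continuation = 1/1.02·[0.3667·10.4000 + 0.6333·48.8000] = 34.0392; exercise value = 36.0000 > continuation, so V_dd = 36.0000 (exercise)
Node u (S = 140): continuation = 1/1.02·[0.3667·0.0000 + 0.6333·6.4575] = 4.0096; exercise value = 0.0000 ≤ continuation, so V_u = 4.0096
Node d (S = 80): continuation = 1/1.02·[0.3667·6.4575 + 0.6333·36.0000] = 24.6743; exercise value = 20.0000 ≤ continuation, so V_d = 24.6743
Node 0 (S = 100): continuation = 1/1.02·[0.3667·4.0096 + 0.6333·24.6743] = 16.7620; exercise value = 0.0000 ≤ continuation, so V_0 = 16.7620

$16.76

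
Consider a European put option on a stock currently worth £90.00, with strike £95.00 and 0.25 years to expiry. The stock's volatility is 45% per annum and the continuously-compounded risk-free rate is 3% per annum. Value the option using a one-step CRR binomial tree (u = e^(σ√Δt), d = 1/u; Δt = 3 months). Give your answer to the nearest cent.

£12.39

CRR parameters: u = e^(σ√Δt) = e^(0.45·√0.25) = 1.2523, d = 1/u = 0.7985
Per-period rate: rΔt = 0.03·0.25 = 0.0075, so R = e^0.0075 = 1.0075
Risk-neutral probability p = (e^0.0075 − 0.7985)/(1.2523 − 0.7985) = 0.2090/0.4538 = 0.4606
Terminal stock prices: S_u = 112.7, S_d = 71.87
Terminal payoffs (K − S): max(-17.71, 0) = 0, max(23.13, 0) = 23.13
Node 0 (S = 90): V_0 = e^(−0.0075)·[0.4606·0.0000 + 0.5394·23.1335] = 12.3856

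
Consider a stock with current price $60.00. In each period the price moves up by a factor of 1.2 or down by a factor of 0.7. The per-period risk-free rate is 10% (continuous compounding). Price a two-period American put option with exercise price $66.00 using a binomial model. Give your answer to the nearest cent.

$6.08

Risk-neutral probability p = (e^0.1 − 0.7)/(1.2 − 0.7) = 0.4052/0.5000 = 0.8103
Terminal stock prices: S_uu = 86.4, S_ud = 50.4, S_dd = 29.4
Terminal payoffs (K − S): max(-20.4, 0) = 0, max(15.6, 0) = 15.6, max(36.6, 0) = 36.6
Node u (S = 72): continuation = e^(−0.1)·[0.8103·0.0000 + 0.1897·15.6000] = 2.6771; exercise value = 0.0000 ≤ continuation, so V_u = 2.6771
Node d (S = 42): continuation = e^(−0.1)·[0.8103·15.6000 + 0.1897·36.6000] = 17.7193; exercise value = 24.0000 > continuation, so V_d = 24.0000 (exercise)
Node 0 (S = 60): continuation = e^(−0.1)·[0.8103·2.6771 + 0.1897·24.0000] = 6.0816; exercise value = 6.0000 ≤ continuation, so V_0 = 6.0816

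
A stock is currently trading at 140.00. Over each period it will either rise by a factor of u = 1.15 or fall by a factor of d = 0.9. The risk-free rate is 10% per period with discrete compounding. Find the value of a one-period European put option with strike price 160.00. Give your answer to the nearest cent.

6.18

Risk-neutral probability p = (1 + 0.1 − 0.9)/(1.15 − 0.9) = 0.2000/0.2500 = 0.8000
Terminal stock prices: S_u = 161, S_d = 126
Terminal payoffs (K − S): max(-1, 0) = 0, max(34, 0) = 34
Node 0 (S = 140): V_0 = 1/1.1·[0.8000·0.0000 + 0.2000·34.0000] = 6.1818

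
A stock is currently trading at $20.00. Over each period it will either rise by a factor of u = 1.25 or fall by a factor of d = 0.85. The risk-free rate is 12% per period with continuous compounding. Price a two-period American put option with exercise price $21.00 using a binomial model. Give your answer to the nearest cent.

Risk-neutral probability p = (e^0.12 − 0.85)/(1.25 − 0.85) = 0.2775/0.4000 = 0.6937
Terminal stock prices: S_uu = 31.25, S_ud = 21.25, S_dd = 14.45
Terminal payoffs (K − S): max(-10.25, 0) = 0, max(-0.25, 0) = 0, max(6.55, 0) = 6.55
Node u (S = 25): continuation = e^(−0.12)·[0.6937·0.0000 + 0.3063·0.0000] = 0.0000; exercise value = 0.0000 ≤ continuation, so V_u = 0.0000
Node d (S = 17): continuation = e^(−0.12)·[0.6937·0.0000 + 0.3063·6.5500] = 1.7792; exercise value = 4.0000 > continuation, so V_d = 4.0000 (exercise)
Node 0 (S = 20): continuation = e^(−0.12)·[0.6937·0.0000 + 0.3063·4.0000] = 1.0865; exercise value = 1.0000 ≤ continuation, so V_0 = 1.0865

$1.09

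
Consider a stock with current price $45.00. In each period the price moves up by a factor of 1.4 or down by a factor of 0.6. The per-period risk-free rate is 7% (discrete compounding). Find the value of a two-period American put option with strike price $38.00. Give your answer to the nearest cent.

Risk-neutral probability p = (1 + 0.07 − 0.6)/(1.4 − 0.6) = 0.4700/0.8000 = 0.5875
Terminal stock prices: S_uu = 88.2, S_ud = 37.8, S_dd = 16.2
Terminal payoffs (K − S): max(-50.2, 0) = 0, max(0.2, 0) = 0.2, max(21.8, 0) = 21.8
Node u (S = 63): continuation = 1/1.07·[0.5875·0.0000 + 0.4125·0.2000] = 0.0771; exercise value = 0.0000 ≤ continuation, so V_u = 0.0771
Node d (S = 27): continuation = 1/1.07·[0.5875·0.2000 + 0.4125·21.8000] = 8.5140; exercise value = 11.0000 > continuation, so V_d = 11.0000 (exercise)
Node 0 (S = 45): continuation = 1/1.07·[0.5875·0.0771 + 0.4125·11.0000] = 4.2830; exercise value = 0.0000 ≤ continuation, so V_0 = 4.2830

$4.28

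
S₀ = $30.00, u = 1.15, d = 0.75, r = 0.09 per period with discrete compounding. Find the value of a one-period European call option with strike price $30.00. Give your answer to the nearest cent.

Risk-neutral probability p = (1 + 0.09 − 0.75)/(1.15 − 0.75) = 0.3400/0.4000 = 0.8500
Terminal stock prices: S_u = 34.5, S_d = 22.5
Terminal payoffs (S − K): max(4.5, 0) = 4.5, max(-7.5, 0) = 0
Node 0 (S = 30): V_0 = 1/1.09·[0.8500·4.5000 + 0.1500·0.0000] = 3.5092

$3.51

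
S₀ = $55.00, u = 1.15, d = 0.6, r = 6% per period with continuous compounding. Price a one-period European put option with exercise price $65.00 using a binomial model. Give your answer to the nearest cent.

$6.21

Risk-neutral probability p = (e^0.06 − 0.6)/(1.15 − 0.6) = 0.4618/0.5500 = 0.8397
Terminal stock prices: S_u = 63.25, S_d = 33
Terminal payoffs (K − S): max(1.75, 0) = 1.75, max(32, 0) = 32
Node 0 (S = 55): V_0 = e^(−0.06)·[0.8397·1.7500 + 0.1603·32.0000] = 6.2147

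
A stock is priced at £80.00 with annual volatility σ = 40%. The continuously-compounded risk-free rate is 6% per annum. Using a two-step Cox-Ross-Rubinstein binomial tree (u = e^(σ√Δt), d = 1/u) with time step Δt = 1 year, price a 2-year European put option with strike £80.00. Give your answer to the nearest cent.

CRR parameters: u = e^(σ√Δt) = e^(0.4·√1) = 1.4918, d = 1/u = 0.6703
Per-period rate: rΔt = 0.06·1 = 0.06, so R = e^0.06 = 1.0618
Risk-neutral probability p = (e^0.06 − 0.6703)/(1.4918 − 0.6703) = 0.3915/0.8215 = 0.4766
Terminal stock prices: S_uu = 178, S_ud = 80, S_dd = 35.95
Terminal payoffs (K − S): max(-98.04, 0) = 0, max(0, 0) = 0, max(44.05, 0) = 44.05
Node u (S = 119.3): V_u = e^(−0.06)·[0.4766·0.0000 + 0.5234·0.0000] = 0.0000
Node d (S = 53.63): V_d = e^(−0.06)·[0.4766·0.0000 + 0.5234·44.0537] = 21.7156
Node 0 (S = 80): V_0 = e^(−0.06)·[0.4766·0.0000 + 0.5234·21.7156] = 10.7043

£10.70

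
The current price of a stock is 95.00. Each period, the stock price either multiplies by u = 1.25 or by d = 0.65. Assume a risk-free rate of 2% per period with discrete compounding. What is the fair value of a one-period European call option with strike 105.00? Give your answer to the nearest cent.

8.31

Risk-neutral probability p = (1 + 0.02 − 0.65)/(1.25 − 0.65) = 0.3700/0.6000 = 0.6167
Terminal stock prices: S_u = 118.8, S_d = 61.75
Terminal payoffs (S − K): max(13.75, 0) = 13.75, max(-43.25, 0) = 0
Node 0 (S = 95): V_0 = 1/1.02·[0.6167·13.7500 + 0.3833·0.0000] = 8.3129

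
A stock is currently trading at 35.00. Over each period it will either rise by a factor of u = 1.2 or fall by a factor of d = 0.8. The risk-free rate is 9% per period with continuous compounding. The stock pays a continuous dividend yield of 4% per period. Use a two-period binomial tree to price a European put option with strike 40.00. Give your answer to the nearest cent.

4.53

Per-period risk-free factor R = e^0.09 = 1.0942; dividend-adjusted growth = e^(0.09−0.04) = 1.0513.
Risk-neutral probability p = (1.0513 − 0.8)/(1.2 − 0.8) = 0.2513/0.4000 = 0.6282
Terminal stock prices: S_uu = 50.4, S_ud = 33.6, S_dd = 22.4
Terminal payoffs (K − S): max(-10.4, 0) = 0, max(6.4, 0) = 6.4, max(17.6, 0) = 17.6
Node u (S = 42): V_u = e^(−0.09)·[0.6282·0.0000 + 0.3718·6.4000] = 2.1748
Node d (S = 28): V_d = e^(−0.09)·[0.6282·6.4000 + 0.3718·17.6000] = 9.6551
Node 0 (S = 35): V_0 = e^(−0.09)·[0.6282·2.1748 + 0.3718·9.6551] = 4.5296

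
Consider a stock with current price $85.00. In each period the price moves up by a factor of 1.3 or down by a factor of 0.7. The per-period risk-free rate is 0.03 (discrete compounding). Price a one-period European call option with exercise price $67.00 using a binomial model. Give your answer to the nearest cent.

$23.23

Risk-neutral probability p = (1 + 0.03 − 0.7)/(1.3 − 0.7) = 0.3300/0.6000 = 0.5500
Terminal stock prices: S_u = 110.5, S_d = 59.5
Terminal payoffs (S − K): max(43.5, 0) = 43.5, max(-7.5, 0) = 0
Node 0 (S = 85): V_0 = 1/1.03·[0.5500·43.5000 + 0.4500·0.0000] = 23.2282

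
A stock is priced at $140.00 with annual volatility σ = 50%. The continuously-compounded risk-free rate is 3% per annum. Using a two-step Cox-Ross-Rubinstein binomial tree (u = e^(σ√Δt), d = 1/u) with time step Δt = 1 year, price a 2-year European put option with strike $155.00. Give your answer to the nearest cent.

$41.12

CRR parameters: u = e^(σ√Δt) = e^(0.5·√1) = 1.6487, d = 1/u = 0.6065
Per-period rate: rΔt = 0.03·1 = 0.03, so R = e^0.03 = 1.0305
Risk-neutral probability p = (e^0.03 − 0.6065)/(1.6487 − 0.6065) = 0.4239/1.0422 = 0.4068
Terminal stock prices: S_uu = 380.6, S_ud = 140, S_dd = 51.5
Terminal payoffs (K − S): max(-225.6, 0) = 0, max(15, 0) = 15, max(103.5, 0) = 103.5
Node u (S = 230.8): V_u = e^(−0.03)·[0.4068·0.0000 + 0.5932·15.0000] = 8.6356
Node d (S = 84.91): V_d = e^(−0.03)·[0.4068·15.0000 + 0.5932·103.4969] = 65.5048
Node 0 (S = 140): V_0 = e^(−0.03)·[0.4068·8.6356 + 0.5932·65.5048] = 41.1202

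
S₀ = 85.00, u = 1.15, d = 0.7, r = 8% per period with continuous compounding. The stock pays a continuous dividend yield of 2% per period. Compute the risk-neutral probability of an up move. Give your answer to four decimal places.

Per-period risk-free factor R = e^0.08 = 1.0833; dividend-adjusted growth = e^(0.08−0.02) = 1.0618.
Risk-neutral probability p = (1.0618 − 0.7)/(1.15 − 0.7) = 0.3618/0.4500 = 0.8041

p = 0.8041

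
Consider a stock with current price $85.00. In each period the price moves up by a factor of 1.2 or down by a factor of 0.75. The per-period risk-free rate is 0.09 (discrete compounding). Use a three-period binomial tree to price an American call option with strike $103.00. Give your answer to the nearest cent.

Risk-neutral probability p = (1 + 0.09 − 0.75)/(1.2 − 0.75) = 0.3400/0.4500 = 0.7556
Terminal stock prices: S_uuu = 146.9, S_uud = 91.8, S_udd = 57.38, S_ddd = 35.86
Terminal payoffs (S − K): max(43.88, 0) = 43.88, max(-11.2, 0) = 0, max(-45.62, 0) = 0, max(-67.14, 0) = 0
Node uu (S = 122.4): continuation = 1/1.09·[0.7556·43.8800 + 0.2444·0.0000] = 30.4163; exercise value = 19.4000 ≤ continuation, so V_uu = 30.4163
Node ud (S = 76.5): continuation = 1/1.09·[0.7556·0.0000 + 0.2444·0.0000] = 0.0000; exercise value = 0.0000 ≤ continuation, so V_ud = 0.0000
Node dd (S = 47.81): continuation = 1/1.09·[0.7556·0.0000 + 0.2444·0.0000] = 0.0000; exercise value = 0.0000 ≤ continuation, so V_dd = 0.0000
Node u (S = 102): continuation = 1/1.09·[0.7556·30.4163 + 0.2444·0.0000] = 21.0837; exercise value = 0.0000 ≤ continuation, so V_u = 21.0837
Node d (S = 63.75): continuation = 1/1.09·[0.7556·0.0000 + 0.2444·0.0000] = 0.0000; exercise value = 0.0000 ≤ continuation, so V_d = 0.0000
Node 0 (S = 85): continuation = 1/1.09·[0.7556·21.0837 + 0.2444·0.0000] = 14.6146; exercise value = 0.0000 ≤ continuation, so V_0 = 14.6146

$14.61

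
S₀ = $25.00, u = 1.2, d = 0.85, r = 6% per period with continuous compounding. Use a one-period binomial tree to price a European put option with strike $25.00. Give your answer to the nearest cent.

$1.39

Risk-neutral probability p = (e^0.06 − 0.85)/(1.2 − 0.85) = 0.2118/0.3500 = 0.6052
Terminal stock prices: S_u = 30, S_d = 21.25
Terminal payoffs (K − S): max(-5, 0) = 0, max(3.75, 0) = 3.75
Node 0 (S = 25): V_0 = e^(−0.06)·[0.6052·0.0000 + 0.3948·3.7500] = 1.3941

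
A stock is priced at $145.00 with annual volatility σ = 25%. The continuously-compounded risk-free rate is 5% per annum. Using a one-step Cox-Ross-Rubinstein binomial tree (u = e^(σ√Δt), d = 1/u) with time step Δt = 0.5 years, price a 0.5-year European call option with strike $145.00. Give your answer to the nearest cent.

CRR parameters: u = e^(σ√Δt) = e^(0.25·√0.5) = 1.1934, d = 1/u = 0.8380
Per-period rate: rΔt = 0.05·0.5 = 0.025, so R = e^0.025 = 1.0253
Risk-neutral probability p = (e^0.025 − 0.8380)/(1.1934 − 0.8380) = 0.1873/0.3554 = 0.5272
Terminal stock prices: S_u = 173, S_d = 121.5
Terminal payoffs (S − K): max(28.04, 0) = 28.04, max(-23.49, 0) = 0
Node 0 (S = 145): V_0 = e^(−0.025)·[0.5272·28.0379 + 0.4728·0.0000] = 14.4153

$14.42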